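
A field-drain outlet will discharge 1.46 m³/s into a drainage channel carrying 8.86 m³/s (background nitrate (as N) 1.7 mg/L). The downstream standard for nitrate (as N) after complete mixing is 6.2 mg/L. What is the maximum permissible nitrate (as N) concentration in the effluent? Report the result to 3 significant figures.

At the limit, (Qr·Cr + Qe·Cₑ)/(Qr + Qe) = 6.2:
Cₑ = (10.32·6.2 − 8.860·1.700) / 1.460 = 33.51 mg/L.

33.5 mg/L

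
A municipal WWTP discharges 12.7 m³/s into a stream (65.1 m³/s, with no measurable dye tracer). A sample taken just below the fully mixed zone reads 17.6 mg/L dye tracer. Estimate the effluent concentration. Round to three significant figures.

108 mg/L

Mass balance: 65.10·0 + 12.70·Cₑ = 77.80·17.60
→ Cₑ = (77.80·17.60 − 65.10·0) / 12.70 = 107.8 mg/L.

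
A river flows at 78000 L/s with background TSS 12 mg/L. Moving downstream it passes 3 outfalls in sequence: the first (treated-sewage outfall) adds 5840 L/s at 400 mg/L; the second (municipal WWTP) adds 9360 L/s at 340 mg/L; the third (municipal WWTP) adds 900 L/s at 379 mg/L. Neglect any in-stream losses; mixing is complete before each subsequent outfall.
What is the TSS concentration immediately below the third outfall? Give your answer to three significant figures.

After outfall 1: Q = 78000 + 5840 = 83840 L/s; C = (78000·12.00 + 5840·400.0)/83840 = 39.03 mg/L.
After outfall 2: Q = 83840 + 9360 = 93200 L/s; C = (83840·39.03 + 9360·340.0)/93200 = 69.25 mg/L.
After outfall 3: Q = 93200 + 900.0 = 94100 L/s; C = (93200·69.25 + 900.0·379.0)/94100 = 72.22 mg/L.

72.2 mg/L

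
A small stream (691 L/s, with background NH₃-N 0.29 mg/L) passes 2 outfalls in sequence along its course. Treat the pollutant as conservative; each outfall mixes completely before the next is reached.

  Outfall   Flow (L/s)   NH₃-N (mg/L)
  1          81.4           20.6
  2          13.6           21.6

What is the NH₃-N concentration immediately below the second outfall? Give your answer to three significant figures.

2.76 mg/L

Below outfall 1: Q → 772.4 L/s, C = (691.0·0.2900 + 81.40·20.60)/772.4 = 2.430 mg/L.
Below outfall 2: Q → 786.0 L/s, C = (772.4·2.430 + 13.60·21.60)/786.0 = 2.762 mg/L.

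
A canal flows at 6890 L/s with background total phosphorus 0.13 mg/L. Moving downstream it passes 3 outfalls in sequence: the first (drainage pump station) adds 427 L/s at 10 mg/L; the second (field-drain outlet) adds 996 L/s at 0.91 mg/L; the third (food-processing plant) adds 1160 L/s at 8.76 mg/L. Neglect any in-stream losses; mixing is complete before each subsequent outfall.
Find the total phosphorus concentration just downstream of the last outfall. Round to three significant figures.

Below outfall 1: Q → 7317 L/s, C = (6890·0.1300 + 427.0·10.00)/7317 = 0.7060 mg/L.
Below outfall 2: Q → 8313 L/s, C = (7317·0.7060 + 996.0·0.9100)/8313 = 0.7304 mg/L.
Below outfall 3: Q → 9473 L/s, C = (8313·0.7304 + 1160·8.760)/9473 = 1.714 mg/L.

1.71 mg/L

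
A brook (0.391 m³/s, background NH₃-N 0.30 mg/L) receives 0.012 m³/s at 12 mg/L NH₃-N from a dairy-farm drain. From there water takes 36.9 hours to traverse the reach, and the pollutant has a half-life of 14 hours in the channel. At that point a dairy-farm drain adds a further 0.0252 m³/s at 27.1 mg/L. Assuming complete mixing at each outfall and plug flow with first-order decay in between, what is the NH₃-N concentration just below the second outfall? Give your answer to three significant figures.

Flow-weighted average: C = (0.3910·0.3000 + 0.01200·12.00) / 0.4030 = 0.2613/0.4030 = 0.6484 mg/L; combined flow 0.4030 m³/s.
Half-life 14 h → k = ln 2 / 14 = 0.04951 h⁻¹ = 1.188 d⁻¹.
After decay, C = 0.6484 × e^(−kt) = 0.6484 × 0.1609 = 0.1043 mg/L.
At the second outfall, C = (0.4030·0.1043 + 0.02520·27.10) / (0.4030 + 0.02520) = 1.693 mg/L.

1.69 mg/L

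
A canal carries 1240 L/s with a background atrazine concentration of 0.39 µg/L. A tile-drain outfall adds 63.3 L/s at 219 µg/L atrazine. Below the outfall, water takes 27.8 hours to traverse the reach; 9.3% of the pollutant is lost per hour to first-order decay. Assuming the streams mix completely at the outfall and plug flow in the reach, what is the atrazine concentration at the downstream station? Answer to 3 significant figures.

0.730 µg/L

Conservation of mass: C = (1240·0.3900 + 63.30·219.0) / 1303 = 14350/1303 = 11.01 µg/L.
9.3%/h lost → k = −ln(1 − 0.093) = 0.09761 h⁻¹.
After decay, C = 11.01 × e^(−kt) = 11.01 × 0.06630 = 0.7298 µg/L.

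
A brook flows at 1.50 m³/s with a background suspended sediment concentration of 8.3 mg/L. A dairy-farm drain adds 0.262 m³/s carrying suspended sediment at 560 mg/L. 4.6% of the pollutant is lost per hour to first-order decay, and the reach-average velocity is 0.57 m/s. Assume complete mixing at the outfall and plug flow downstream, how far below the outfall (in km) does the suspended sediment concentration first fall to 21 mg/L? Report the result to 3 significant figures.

Mass balance: C = (1.500·8.300 + 0.2620·560.0) / 1.762 = 159.2/1.762 = 90.33 mg/L.
4.6%/h lost → k = −ln(1 − 0.046) = 0.04709 h⁻¹.
Set 90.33·exp(−k·t) = 21 → t = ln(90.33/21)/k = 111500 s = 30.98 h.
Distance = v·t = 0.57·111500 = 63580 m = 63.58 km.

63.6 km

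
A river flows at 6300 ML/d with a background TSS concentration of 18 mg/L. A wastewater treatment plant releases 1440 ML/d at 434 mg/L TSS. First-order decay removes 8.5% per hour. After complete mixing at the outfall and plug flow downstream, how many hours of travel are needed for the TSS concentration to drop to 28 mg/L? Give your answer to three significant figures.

13.8 h

Mass balance: C = (6300·18.00 + 1440·434.0) / 7740 = 738400/7740 = 95.40 mg/L.
8.5%/h lost → k = −ln(1 − 0.085) = 0.08883 h⁻¹.
95.40·exp(−k·t) = 28 → t = ln(95.40/28)/k = 49680 s = 13.80 h.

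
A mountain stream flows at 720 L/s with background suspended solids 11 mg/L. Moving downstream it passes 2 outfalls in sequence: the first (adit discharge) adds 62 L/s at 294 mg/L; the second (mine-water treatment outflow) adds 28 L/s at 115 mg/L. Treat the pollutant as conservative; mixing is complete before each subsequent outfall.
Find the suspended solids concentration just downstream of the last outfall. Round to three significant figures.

36.3 mg/L

Below outfall 1: Q → 782.0 L/s, C = (720.0·11.00 + 62.00·294.0)/782.0 = 33.44 mg/L.
Below outfall 2: Q → 810.0 L/s, C = (782.0·33.44 + 28.00·115.0)/810.0 = 36.26 mg/L.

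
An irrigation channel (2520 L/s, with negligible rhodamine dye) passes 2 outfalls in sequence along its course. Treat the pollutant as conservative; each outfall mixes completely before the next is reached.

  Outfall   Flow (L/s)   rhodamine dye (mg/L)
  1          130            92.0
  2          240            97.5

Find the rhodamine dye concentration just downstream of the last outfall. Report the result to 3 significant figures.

Below outfall 1: Q → 2650 L/s, C = (2520·0 + 130.0·92.00)/2650 = 4.513 mg/L.
Below outfall 2: Q → 2890 L/s, C = (2650·4.513 + 240.0·97.50)/2890 = 12.24 mg/L.

12.2 mg/L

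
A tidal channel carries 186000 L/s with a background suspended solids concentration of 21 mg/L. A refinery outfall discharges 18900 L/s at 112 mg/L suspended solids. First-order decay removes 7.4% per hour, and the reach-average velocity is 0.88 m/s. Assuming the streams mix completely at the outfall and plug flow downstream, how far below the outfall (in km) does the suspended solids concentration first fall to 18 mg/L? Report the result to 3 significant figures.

After mixing, C = (186000·21.00 + 18900·112.0) / 204900 = 6023000/204900 = 29.39 mg/L.
7.4%/h lost → k = −ln(1 − 0.074) = 0.07688 h⁻¹.
Set 29.39·exp(−k·t) = 18 → t = ln(29.39/18)/k = 22960 s = 6.379 h.
Distance = v·t = 0.88·22960 = 20210 m = 20.21 km.

20.2 km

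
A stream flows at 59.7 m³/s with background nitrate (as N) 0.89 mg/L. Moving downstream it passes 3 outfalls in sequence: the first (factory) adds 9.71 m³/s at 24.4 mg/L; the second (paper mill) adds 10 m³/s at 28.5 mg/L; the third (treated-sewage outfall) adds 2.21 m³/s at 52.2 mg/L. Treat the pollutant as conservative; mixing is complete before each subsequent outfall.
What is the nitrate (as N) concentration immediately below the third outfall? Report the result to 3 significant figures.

8.46 mg/L

After outfall 1: Q = 59.70 + 9.710 = 69.41 m³/s; C = (59.70·0.8900 + 9.710·24.40)/69.41 = 4.179 mg/L.
After outfall 2: Q = 69.41 + 10.00 = 79.41 m³/s; C = (69.41·4.179 + 10.00·28.50)/79.41 = 7.242 mg/L.
After outfall 3: Q = 79.41 + 2.210 = 81.62 m³/s; C = (79.41·7.242 + 2.210·52.20)/81.62 = 8.459 mg/L.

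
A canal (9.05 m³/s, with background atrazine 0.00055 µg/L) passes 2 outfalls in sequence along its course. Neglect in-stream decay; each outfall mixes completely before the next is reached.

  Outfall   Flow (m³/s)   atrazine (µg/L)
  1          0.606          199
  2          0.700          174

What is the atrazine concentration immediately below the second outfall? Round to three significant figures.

23.4 µg/L

After outfall 1: Q = 9.050 + 0.6060 = 9.656 m³/s; C = (9.050·0.0005500 + 0.6060·199.0)/9.656 = 12.49 µg/L.
After outfall 2: Q = 9.656 + 0.7000 = 10.36 m³/s; C = (9.656·12.49 + 0.7000·174.0)/10.36 = 23.41 µg/L.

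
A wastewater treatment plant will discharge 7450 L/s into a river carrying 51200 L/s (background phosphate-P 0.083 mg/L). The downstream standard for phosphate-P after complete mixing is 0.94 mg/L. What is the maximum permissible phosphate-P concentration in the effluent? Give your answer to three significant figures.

6.83 mg/L

At the limit, (Qr·Cr + Qe·Cₑ)/(Qr + Qe) = 0.94:
Cₑ = (58650·0.94 − 51200·0.08300) / 7450 = 6.830 mg/L.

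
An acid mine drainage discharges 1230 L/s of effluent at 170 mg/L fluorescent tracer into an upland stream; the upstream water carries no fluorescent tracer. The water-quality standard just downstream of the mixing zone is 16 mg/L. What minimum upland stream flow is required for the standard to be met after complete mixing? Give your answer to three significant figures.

Set C_mix = 16: (Q·0 + 1230·170.0) / (Q + 1230) = 16
→ Q = 1230·(170.0 − 16)/(16 − 0) = 11840 L/s.

11800 L/s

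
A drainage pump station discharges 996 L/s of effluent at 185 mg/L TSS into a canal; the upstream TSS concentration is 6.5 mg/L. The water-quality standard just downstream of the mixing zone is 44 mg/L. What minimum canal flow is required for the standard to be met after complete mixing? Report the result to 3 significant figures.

3740 L/s

Set C_mix = 44: (Q·6.500 + 996.0·185.0) / (Q + 996.0) = 44
→ Q = 996.0·(185.0 − 44)/(44 − 6.500) = 3745 L/s.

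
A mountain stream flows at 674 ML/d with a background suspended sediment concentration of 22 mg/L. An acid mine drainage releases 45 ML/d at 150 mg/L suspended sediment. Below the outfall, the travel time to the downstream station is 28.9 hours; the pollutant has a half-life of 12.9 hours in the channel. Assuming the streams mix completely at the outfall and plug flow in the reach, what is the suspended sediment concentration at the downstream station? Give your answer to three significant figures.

6.35 mg/L

Flow-weighted average: C = (674.0·22.00 + 45.00·150.0) / 719.0 = 21580/719.0 = 30.01 mg/L.
Half-life 12.9 h → k = ln 2 / 12.9 = 0.05373 h⁻¹ = 1.290 d⁻¹.
Decay over the reach: 30.01·exp(−kt) = 30.01·0.2116 = 6.352 mg/L.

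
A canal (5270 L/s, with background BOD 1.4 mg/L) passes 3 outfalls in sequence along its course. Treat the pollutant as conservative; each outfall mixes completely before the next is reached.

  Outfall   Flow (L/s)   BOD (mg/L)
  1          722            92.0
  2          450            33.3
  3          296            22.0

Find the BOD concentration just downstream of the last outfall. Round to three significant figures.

14.1 mg/L

Below outfall 1: Q → 5992 L/s, C = (5270·1.400 + 722.0·92.00)/5992 = 12.32 mg/L.
Below outfall 2: Q → 6442 L/s, C = (5992·12.32 + 450.0·33.30)/6442 = 13.78 mg/L.
Below outfall 3: Q → 6738 L/s, C = (6442·13.78 + 296.0·22.00)/6738 = 14.14 mg/L.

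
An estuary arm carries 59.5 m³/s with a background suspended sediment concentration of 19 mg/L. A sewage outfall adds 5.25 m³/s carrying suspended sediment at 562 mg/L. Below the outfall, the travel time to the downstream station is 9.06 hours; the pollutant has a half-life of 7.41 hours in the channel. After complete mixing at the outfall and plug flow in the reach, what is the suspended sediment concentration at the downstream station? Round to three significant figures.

Mixed concentration C = ΣQC/ΣQ = (59.50·19.00 + 5.250·562.0) / 64.75 = 4081/64.75 = 63.03 mg/L.
Half-life 7.41 h → k = ln 2 / 7.41 = 0.09354 h⁻¹ = 2.245 d⁻¹.
Applying C = C₀e^(−kt): 63.03 × 0.4285 = 27.01 mg/L.

27.0 mg/L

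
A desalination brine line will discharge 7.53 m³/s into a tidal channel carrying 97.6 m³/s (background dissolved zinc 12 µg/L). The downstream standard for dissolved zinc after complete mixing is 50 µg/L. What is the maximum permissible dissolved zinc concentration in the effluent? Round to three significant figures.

At the limit, (Qr·Cr + Qe·Cₑ)/(Qr + Qe) = 50:
Cₑ = (105.1·50 − 97.60·12.00) / 7.530 = 542.5 µg/L.

543 µg/L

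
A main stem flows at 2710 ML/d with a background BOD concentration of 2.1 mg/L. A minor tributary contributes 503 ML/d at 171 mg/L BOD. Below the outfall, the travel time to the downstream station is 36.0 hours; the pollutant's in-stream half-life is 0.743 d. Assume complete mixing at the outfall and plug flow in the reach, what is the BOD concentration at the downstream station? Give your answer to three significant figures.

Mixed concentration C = ΣQC/ΣQ = (2710·2.100 + 503.0·171.0) / 3213 = 91700/3213 = 28.54 mg/L.
Half-life 0.743 d → k = ln 2 / 0.743 = 0.9329 d⁻¹.
Applying C = C₀e^(−kt): 28.54 × 0.2468 = 7.043 mg/L.

7.04 mg/L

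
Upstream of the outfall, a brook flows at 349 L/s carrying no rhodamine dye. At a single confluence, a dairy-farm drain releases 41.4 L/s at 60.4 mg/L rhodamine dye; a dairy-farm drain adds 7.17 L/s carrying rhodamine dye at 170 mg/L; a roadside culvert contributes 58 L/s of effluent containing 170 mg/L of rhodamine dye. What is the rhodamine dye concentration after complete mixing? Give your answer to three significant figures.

Flow-weighted average: C = (349.0·0 + 41.40·60.40 + 7.170·170.0 + 58.00·170.0) / 455.6 = 13580/455.6 = 29.81 mg/L.

29.8 mg/L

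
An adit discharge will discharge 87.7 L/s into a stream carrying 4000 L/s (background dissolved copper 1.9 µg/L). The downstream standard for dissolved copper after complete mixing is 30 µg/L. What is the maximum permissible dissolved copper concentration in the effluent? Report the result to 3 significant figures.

At the limit, (Qr·Cr + Qe·Cₑ)/(Qr + Qe) = 30:
Cₑ = (4088·30 − 4000·1.900) / 87.70 = 1312 µg/L.

1310 µg/L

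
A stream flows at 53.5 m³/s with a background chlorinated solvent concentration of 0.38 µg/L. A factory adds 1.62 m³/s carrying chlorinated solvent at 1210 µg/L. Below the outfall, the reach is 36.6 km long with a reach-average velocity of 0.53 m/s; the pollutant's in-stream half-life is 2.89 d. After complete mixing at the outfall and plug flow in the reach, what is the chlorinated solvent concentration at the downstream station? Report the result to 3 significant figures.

Mass balance: C = (53.50·0.3800 + 1.620·1210) / 55.12 = 1981/55.12 = 35.93 µg/L.
Travel time t = 36.6·1000 / 0.53 = 69060 s = 19.18 h.
Half-life 2.89 d → k = ln 2 / 2.89 = 0.2398 d⁻¹.
Applying C = C₀e^(−kt): 35.93 × 0.8256 = 29.66 µg/L.

29.7 µg/L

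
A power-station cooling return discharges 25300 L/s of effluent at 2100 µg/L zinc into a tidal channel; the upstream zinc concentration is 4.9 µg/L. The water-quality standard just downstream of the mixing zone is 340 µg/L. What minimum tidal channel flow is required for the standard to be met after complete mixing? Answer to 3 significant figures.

133000 L/s

Set C_mix = 340: (Q·4.900 + 25300·2100) / (Q + 25300) = 340
→ Q = 25300·(2100 − 340)/(340 − 4.900) = 132900 L/s.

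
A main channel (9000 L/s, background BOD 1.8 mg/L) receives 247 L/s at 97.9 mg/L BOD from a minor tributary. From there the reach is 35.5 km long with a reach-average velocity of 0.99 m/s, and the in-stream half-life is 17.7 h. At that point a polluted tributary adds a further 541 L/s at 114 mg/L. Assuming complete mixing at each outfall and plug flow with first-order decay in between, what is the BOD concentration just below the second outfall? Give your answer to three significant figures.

9.09 mg/L

Flow-weighted average: C = (9000·1.800 + 247.0·97.90) / 9247 = 40380/9247 = 4.367 mg/L; combined flow 9247 L/s.
Travel time t = 35.5·1000 / 0.99 = 35860 s = 9.961 h.
Half-life 17.7 h → k = ln 2 / 17.7 = 0.03916 h⁻¹ = 0.9399 d⁻¹.
Applying C = C₀e^(−kt): 4.367 × 0.6770 = 2.956 mg/L.
At the second outfall, C = (9247·2.956 + 541.0·114.0) / (9247 + 541.0) = 9.094 mg/L.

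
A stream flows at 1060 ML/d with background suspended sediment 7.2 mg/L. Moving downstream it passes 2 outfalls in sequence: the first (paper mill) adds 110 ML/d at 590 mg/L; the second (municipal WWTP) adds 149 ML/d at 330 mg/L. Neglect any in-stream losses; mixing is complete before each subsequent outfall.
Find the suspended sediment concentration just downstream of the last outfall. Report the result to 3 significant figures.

After outfall 1: Q = 1060 + 110.0 = 1170 ML/d; C = (1060·7.200 + 110.0·590.0)/1170 = 61.99 mg/L.
After outfall 2: Q = 1170 + 149.0 = 1319 ML/d; C = (1170·61.99 + 149.0·330.0)/1319 = 92.27 mg/L.

92.3 mg/L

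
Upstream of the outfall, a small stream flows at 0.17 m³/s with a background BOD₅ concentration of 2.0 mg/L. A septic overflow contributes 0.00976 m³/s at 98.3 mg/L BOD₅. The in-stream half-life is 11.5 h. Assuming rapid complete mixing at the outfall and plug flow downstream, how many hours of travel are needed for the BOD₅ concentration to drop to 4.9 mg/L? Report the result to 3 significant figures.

Mixed concentration C = ΣQC/ΣQ = (0.1700·2.000 + 0.009760·98.30) / 0.1798 = 1.299/0.1798 = 7.229 mg/L.
Half-life 11.5 h → k = ln 2 / 11.5 = 0.06027 h⁻¹ = 1.447 d⁻¹.
7.229·exp(−k·t) = 4.9 → t = ln(7.229/4.9)/k = 23220 s = 6.451 h.

6.45 h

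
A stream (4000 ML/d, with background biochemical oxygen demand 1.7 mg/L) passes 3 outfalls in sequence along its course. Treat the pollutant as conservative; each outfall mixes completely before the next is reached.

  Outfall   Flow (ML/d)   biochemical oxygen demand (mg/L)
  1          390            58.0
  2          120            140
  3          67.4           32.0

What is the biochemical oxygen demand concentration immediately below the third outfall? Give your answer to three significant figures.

Outfall 1: combined Q = 4390 ML/d; C = (4000·1.700 + 390.0·58.00)/4390 = 6.702 mg/L.
Outfall 2: combined Q = 4510 ML/d; C = (4390·6.702 + 120.0·140.0)/4510 = 10.25 mg/L.
Outfall 3: combined Q = 4577 ML/d; C = (4510·10.25 + 67.40·32.00)/4577 = 10.57 mg/L.

10.6 mg/L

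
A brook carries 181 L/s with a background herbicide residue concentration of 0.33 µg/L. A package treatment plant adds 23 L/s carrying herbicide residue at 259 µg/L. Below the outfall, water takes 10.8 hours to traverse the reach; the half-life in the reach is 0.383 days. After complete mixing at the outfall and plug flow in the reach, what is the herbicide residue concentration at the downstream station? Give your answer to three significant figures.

After mixing, C = (181.0·0.3300 + 23.00·259.0) / 204.0 = 6017/204.0 = 29.49 µg/L.
Half-life 0.383 d → k = ln 2 / 0.383 = 1.810 d⁻¹.
After decay, C = 29.49 × e^(−kt) = 29.49 × 0.4429 = 13.06 µg/L.

13.1 µg/L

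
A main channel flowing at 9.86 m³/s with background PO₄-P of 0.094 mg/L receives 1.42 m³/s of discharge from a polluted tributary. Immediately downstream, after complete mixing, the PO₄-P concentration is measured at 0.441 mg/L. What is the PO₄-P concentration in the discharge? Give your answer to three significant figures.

Mass balance: 9.860·0.09400 + 1.420·Cₑ = 11.28·0.4410
→ Cₑ = (11.28·0.4410 − 9.860·0.09400) / 1.420 = 2.850 mg/L.

2.85 mg/L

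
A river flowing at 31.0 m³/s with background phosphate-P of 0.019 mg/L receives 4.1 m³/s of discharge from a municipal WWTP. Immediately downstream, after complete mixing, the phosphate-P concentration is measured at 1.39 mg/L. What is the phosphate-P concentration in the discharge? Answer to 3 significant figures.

Mass balance: 31.00·0.01900 + 4.100·Cₑ = 35.10·1.390
→ Cₑ = (35.10·1.390 − 31.00·0.01900) / 4.100 = 11.76 mg/L.

11.8 mg/L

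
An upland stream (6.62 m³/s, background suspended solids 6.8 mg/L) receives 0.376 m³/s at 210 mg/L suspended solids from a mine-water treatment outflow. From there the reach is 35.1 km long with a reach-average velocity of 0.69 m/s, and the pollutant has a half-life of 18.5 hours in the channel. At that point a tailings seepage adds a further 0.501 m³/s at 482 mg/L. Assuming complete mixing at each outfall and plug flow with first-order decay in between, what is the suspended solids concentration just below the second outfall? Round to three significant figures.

41.9 mg/L

Mixed concentration C = ΣQC/ΣQ = (6.620·6.800 + 0.3760·210.0) / 6.996 = 124.0/6.996 = 17.72 mg/L; combined flow 6.996 m³/s.
Travel time t = 35.1·1000 / 0.69 = 50870 s = 14.13 h.
Half-life 18.5 h → k = ln 2 / 18.5 = 0.03747 h⁻¹ = 0.8992 d⁻¹.
First-order decay: C = 17.72·exp(−k·t) = 17.72·0.5889 = 10.44 mg/L.
At the second outfall, C = (6.996·10.44 + 0.5010·482.0) / (6.996 + 0.5010) = 41.95 mg/L.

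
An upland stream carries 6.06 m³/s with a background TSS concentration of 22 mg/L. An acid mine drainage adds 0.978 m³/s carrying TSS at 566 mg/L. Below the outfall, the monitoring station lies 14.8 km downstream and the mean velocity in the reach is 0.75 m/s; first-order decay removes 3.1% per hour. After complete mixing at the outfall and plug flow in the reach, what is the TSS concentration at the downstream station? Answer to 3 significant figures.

82.1 mg/L

Conservation of mass: C = (6.060·22.00 + 0.9780·566.0) / 7.038 = 686.9/7.038 = 97.59 mg/L.
Travel time t = 14.8·1000 / 0.75 = 19730 s = 5.481 h.
3.1%/h lost → k = −ln(1 − 0.031) = 0.03149 h⁻¹.
Applying C = C₀e^(−kt): 97.59 × 0.8415 = 82.12 mg/L.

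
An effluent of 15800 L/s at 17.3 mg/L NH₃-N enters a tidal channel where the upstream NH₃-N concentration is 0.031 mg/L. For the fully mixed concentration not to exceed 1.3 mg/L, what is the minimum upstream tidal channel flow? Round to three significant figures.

199000 L/s

Set C_mix = 1.3: (Q·0.03100 + 15800·17.30) / (Q + 15800) = 1.3
→ Q = 15800·(17.30 − 1.3)/(1.3 − 0.03100) = 199200 L/s.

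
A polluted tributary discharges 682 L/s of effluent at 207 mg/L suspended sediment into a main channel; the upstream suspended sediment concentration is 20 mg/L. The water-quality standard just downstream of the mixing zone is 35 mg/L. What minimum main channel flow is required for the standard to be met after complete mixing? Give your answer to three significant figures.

7820 L/s

Set C_mix = 35: (Q·20.00 + 682.0·207.0) / (Q + 682.0) = 35
→ Q = 682.0·(207.0 − 35)/(35 − 20.00) = 7820 L/s.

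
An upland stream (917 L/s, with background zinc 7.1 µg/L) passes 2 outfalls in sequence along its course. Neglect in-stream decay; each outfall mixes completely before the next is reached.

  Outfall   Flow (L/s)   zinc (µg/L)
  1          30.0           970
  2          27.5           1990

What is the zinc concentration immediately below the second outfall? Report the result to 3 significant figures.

Below outfall 1: Q → 947.0 L/s, C = (917.0·7.100 + 30.00·970.0)/947.0 = 37.60 µg/L.
Below outfall 2: Q → 974.5 L/s, C = (947.0·37.60 + 27.50·1990)/974.5 = 92.70 µg/L.

92.7 µg/L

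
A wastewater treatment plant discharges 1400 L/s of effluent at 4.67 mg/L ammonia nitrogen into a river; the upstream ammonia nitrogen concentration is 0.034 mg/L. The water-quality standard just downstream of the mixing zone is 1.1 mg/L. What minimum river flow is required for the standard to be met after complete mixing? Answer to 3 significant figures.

Set C_mix = 1.1: (Q·0.03400 + 1400·4.670) / (Q + 1400) = 1.1
→ Q = 1400·(4.670 − 1.1)/(1.1 − 0.03400) = 4689 L/s.

4690 L/s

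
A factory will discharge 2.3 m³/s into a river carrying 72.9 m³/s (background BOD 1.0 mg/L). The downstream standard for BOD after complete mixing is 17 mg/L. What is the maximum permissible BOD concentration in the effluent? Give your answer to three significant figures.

524 mg/L

At the limit, (Qr·Cr + Qe·Cₑ)/(Qr + Qe) = 17:
Cₑ = (75.20·17 − 72.90·1.000) / 2.300 = 524.1 mg/L.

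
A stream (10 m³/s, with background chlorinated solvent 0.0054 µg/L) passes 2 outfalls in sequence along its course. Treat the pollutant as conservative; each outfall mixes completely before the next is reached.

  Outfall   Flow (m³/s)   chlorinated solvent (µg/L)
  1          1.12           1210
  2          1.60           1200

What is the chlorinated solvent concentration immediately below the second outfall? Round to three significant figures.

Below outfall 1: Q → 11.12 m³/s, C = (10.00·0.005400 + 1.120·1210)/11.12 = 121.9 µg/L.
Below outfall 2: Q → 12.72 m³/s, C = (11.12·121.9 + 1.600·1200)/12.72 = 257.5 µg/L.

257 µg/L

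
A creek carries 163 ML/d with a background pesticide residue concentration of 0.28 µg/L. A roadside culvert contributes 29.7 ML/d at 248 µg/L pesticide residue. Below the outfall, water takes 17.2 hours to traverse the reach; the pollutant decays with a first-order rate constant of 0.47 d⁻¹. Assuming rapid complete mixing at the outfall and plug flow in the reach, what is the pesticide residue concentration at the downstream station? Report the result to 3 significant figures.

Conservation of mass: C = (163.0·0.2800 + 29.70·248.0) / 192.7 = 7411/192.7 = 38.46 µg/L.
First-order decay: C = 38.46·exp(−k·t) = 38.46·0.7140 = 27.46 µg/L.

27.5 µg/L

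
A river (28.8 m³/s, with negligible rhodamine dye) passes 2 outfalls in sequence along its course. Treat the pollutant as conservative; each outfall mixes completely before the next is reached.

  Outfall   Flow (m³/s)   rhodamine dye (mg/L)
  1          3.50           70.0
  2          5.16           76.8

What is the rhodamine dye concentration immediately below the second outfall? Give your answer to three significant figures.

Outfall 1: combined Q = 32.30 m³/s; C = (28.80·0 + 3.500·70.00)/32.30 = 7.585 mg/L.
Outfall 2: combined Q = 37.46 m³/s; C = (32.30·7.585 + 5.160·76.80)/37.46 = 17.12 mg/L.

17.1 mg/L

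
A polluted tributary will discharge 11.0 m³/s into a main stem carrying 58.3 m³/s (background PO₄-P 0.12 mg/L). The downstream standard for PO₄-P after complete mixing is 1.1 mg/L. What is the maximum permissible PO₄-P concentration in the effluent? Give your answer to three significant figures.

At the limit, (Qr·Cr + Qe·Cₑ)/(Qr + Qe) = 1.1:
Cₑ = (69.30·1.1 − 58.30·0.1200) / 11.00 = 6.294 mg/L.

6.29 mg/L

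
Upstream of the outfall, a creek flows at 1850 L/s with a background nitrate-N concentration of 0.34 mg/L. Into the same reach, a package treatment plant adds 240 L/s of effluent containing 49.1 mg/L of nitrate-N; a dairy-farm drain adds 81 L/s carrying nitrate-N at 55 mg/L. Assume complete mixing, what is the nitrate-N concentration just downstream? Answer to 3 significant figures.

Flow-weighted average: C = (1850·0.3400 + 240.0·49.10 + 81.00·55.00) / 2171 = 16870/2171 = 7.770 mg/L.

7.77 mg/L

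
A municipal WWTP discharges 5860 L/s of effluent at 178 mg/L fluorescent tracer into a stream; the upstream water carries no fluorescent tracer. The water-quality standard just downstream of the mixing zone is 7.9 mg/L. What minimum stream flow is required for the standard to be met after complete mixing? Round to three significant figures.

126000 L/s

Set C_mix = 7.9: (Q·0 + 5860·178.0) / (Q + 5860) = 7.9
→ Q = 5860·(178.0 − 7.9)/(7.9 − 0) = 126200 L/s.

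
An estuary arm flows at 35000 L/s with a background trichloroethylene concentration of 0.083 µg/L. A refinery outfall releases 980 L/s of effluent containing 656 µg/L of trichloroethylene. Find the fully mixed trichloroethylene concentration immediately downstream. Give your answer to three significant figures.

17.9 µg/L

Mass balance: C = (35000·0.08300 + 980.0·656.0) / 35980 = 645800/35980 = 17.95 µg/L.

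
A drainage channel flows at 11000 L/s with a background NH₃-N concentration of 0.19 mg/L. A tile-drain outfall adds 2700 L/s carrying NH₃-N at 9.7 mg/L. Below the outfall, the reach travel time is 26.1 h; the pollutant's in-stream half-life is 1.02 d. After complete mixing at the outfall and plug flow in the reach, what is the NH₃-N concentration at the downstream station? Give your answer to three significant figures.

0.986 mg/L

Flow-weighted average: C = (11000·0.1900 + 2700·9.700) / 13700 = 28280/13700 = 2.064 mg/L.
Half-life 1.02 d → k = ln 2 / 1.02 = 0.6796 d⁻¹.
Decay over the reach: 2.064·exp(−kt) = 2.064·0.4776 = 0.9858 mg/L.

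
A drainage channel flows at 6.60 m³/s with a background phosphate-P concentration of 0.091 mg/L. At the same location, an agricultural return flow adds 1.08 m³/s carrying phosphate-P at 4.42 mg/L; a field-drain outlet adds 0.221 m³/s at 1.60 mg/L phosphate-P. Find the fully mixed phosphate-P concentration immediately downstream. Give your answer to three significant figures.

0.725 mg/L

Mass balance: C = (6.600·0.09100 + 1.080·4.420 + 0.2210·1.600) / 7.901 = 5.728/7.901 = 0.7249 mg/L.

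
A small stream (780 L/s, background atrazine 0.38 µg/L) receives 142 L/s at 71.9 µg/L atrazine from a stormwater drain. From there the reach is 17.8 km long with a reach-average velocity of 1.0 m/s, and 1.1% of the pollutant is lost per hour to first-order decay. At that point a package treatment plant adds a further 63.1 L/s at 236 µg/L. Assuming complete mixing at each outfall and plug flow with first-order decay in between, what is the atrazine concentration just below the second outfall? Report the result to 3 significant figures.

25.2 µg/L

Mixed concentration C = ΣQC/ΣQ = (780.0·0.3800 + 142.0·71.90) / 922.0 = 10510/922.0 = 11.40 µg/L; combined flow 922.0 L/s.
Travel time t = 17.8·1000 / 1.0 = 17800 s = 4.944 h.
1.1%/h lost → k = −ln(1 − 0.011) = 0.01106 h⁻¹.
Applying C = C₀e^(−kt): 11.40 × 0.9468 = 10.79 µg/L.
At the second outfall, C = (922.0·10.79 + 63.10·236.0) / (922.0 + 63.10) = 25.21 µg/L.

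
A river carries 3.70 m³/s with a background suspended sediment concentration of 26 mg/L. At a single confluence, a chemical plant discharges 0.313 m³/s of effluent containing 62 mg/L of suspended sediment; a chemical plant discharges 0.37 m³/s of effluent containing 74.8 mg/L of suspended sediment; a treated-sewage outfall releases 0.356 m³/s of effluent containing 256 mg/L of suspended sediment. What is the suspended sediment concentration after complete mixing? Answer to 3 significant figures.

Flow-weighted average: C = (3.700·26.00 + 0.3130·62.00 + 0.3700·74.80 + 0.3560·256.0) / 4.739 = 234.4/4.739 = 49.47 mg/L.

49.5 mg/L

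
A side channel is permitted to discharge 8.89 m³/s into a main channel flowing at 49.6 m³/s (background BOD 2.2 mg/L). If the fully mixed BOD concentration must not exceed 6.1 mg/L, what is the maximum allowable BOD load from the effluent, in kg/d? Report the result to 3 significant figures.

Mass balance at the limit: 49.60·2.200 + 8.890·Cₑ = 58.49·6.1 → Cₑ = 27.86 mg/L.
Load = 8.890 m³/s × 27.86 g/m³ × 86 400 s/d = 21400 kg/d.

21400 kg/d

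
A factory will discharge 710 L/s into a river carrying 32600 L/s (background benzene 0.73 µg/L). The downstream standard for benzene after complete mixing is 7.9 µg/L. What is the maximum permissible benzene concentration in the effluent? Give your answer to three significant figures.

At the limit, (Qr·Cr + Qe·Cₑ)/(Qr + Qe) = 7.9:
Cₑ = (33310·7.9 − 32600·0.7300) / 710.0 = 337.1 µg/L.

337 µg/L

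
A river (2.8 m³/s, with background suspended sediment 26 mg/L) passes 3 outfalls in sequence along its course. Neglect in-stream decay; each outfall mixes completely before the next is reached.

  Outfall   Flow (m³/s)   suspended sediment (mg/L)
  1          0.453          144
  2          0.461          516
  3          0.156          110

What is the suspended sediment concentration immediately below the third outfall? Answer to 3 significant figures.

102 mg/L

Below outfall 1: Q → 3.253 m³/s, C = (2.800·26.00 + 0.4530·144.0)/3.253 = 42.43 mg/L.
Below outfall 2: Q → 3.714 m³/s, C = (3.253·42.43 + 0.4610·516.0)/3.714 = 101.2 mg/L.
Below outfall 3: Q → 3.870 m³/s, C = (3.714·101.2 + 0.1560·110.0)/3.870 = 101.6 mg/L.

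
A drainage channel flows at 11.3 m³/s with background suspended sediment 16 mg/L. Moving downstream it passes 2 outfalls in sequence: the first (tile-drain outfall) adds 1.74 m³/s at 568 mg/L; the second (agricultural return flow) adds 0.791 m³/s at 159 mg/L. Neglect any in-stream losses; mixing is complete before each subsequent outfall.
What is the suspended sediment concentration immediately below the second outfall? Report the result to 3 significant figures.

93.6 mg/L

Outfall 1: combined Q = 13.04 m³/s; C = (11.30·16.00 + 1.740·568.0)/13.04 = 89.66 mg/L.
Outfall 2: combined Q = 13.83 m³/s; C = (13.04·89.66 + 0.7910·159.0)/13.83 = 93.62 mg/L.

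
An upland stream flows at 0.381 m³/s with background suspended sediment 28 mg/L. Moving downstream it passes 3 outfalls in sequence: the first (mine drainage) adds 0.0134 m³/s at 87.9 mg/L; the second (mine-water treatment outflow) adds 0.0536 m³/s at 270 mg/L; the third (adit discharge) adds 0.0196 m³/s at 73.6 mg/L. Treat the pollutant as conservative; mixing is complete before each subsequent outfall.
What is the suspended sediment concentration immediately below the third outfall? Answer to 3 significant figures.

After outfall 1: Q = 0.3810 + 0.01340 = 0.3944 m³/s; C = (0.3810·28.00 + 0.01340·87.90)/0.3944 = 30.04 mg/L.
After outfall 2: Q = 0.3944 + 0.05360 = 0.4480 m³/s; C = (0.3944·30.04 + 0.05360·270.0)/0.4480 = 58.75 mg/L.
After outfall 3: Q = 0.4480 + 0.01960 = 0.4676 m³/s; C = (0.4480·58.75 + 0.01960·73.60)/0.4676 = 59.37 mg/L.

59.4 mg/L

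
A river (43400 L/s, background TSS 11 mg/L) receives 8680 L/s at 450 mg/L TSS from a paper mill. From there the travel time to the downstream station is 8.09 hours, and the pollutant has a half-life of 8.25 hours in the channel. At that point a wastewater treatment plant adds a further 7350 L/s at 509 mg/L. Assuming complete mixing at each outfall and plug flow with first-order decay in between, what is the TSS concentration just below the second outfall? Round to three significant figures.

Flow-weighted average: C = (43400·11.00 + 8680·450.0) / 52080 = 4383000/52080 = 84.17 mg/L; combined flow 52080 L/s.
Half-life 8.25 h → k = ln 2 / 8.25 = 0.08402 h⁻¹ = 2.016 d⁻¹.
After decay, C = 84.17 × e^(−kt) = 84.17 × 0.5068 = 42.65 mg/L.
At the second outfall, C = (52080·42.65 + 7350·509.0) / (52080 + 7350) = 100.3 mg/L.

100 mg/L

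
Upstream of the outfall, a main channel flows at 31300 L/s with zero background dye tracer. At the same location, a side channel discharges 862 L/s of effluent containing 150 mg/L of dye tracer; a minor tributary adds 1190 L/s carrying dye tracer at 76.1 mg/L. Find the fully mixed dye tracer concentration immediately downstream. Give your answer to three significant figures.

Mixed concentration C = ΣQC/ΣQ = (31300·0 + 862.0·150.0 + 1190·76.10) / 33350 = 219900/33350 = 6.592 mg/L.

6.59 mg/L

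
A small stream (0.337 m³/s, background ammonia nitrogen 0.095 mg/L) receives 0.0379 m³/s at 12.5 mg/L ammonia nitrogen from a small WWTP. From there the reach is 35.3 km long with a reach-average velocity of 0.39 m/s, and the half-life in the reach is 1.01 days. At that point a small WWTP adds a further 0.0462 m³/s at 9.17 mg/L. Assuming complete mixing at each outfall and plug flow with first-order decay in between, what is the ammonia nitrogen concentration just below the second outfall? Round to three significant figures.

1.59 mg/L

Flow-weighted average: C = (0.3370·0.09500 + 0.03790·12.50) / 0.3749 = 0.5058/0.3749 = 1.349 mg/L; combined flow 0.3749 m³/s.
Travel time t = 35.3·1000 / 0.39 = 90510 s = 25.14 h.
Half-life 1.01 d → k = ln 2 / 1.01 = 0.6863 d⁻¹.
Applying C = C₀e^(−kt): 1.349 × 0.4873 = 0.6573 mg/L.
At the second outfall, C = (0.3749·0.6573 + 0.04620·9.170) / (0.3749 + 0.04620) = 1.591 mg/L.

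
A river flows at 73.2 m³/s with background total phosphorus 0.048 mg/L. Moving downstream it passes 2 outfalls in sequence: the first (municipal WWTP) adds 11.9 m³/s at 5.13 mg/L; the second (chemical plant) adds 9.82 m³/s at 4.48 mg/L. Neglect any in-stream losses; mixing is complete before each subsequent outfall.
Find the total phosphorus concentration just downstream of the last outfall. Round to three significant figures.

1.14 mg/L

After outfall 1: Q = 73.20 + 11.90 = 85.10 m³/s; C = (73.20·0.04800 + 11.90·5.130)/85.10 = 0.7586 mg/L.
After outfall 2: Q = 85.10 + 9.820 = 94.92 m³/s; C = (85.10·0.7586 + 9.820·4.480)/94.92 = 1.144 mg/L.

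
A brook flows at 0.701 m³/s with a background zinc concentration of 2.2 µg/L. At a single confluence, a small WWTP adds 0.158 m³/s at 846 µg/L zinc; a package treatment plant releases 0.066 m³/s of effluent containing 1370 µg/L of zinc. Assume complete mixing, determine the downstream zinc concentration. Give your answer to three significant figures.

Conservation of mass: C = (0.7010·2.200 + 0.1580·846.0 + 0.06600·1370) / 0.9250 = 225.6/0.9250 = 243.9 µg/L.

244 µg/L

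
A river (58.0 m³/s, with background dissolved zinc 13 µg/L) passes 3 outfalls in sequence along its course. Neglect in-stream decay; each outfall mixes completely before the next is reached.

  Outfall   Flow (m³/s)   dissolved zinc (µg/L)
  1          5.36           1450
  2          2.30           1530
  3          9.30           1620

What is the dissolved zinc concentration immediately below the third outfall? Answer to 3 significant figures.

Below outfall 1: Q → 63.36 m³/s, C = (58.00·13.00 + 5.360·1450)/63.36 = 134.6 µg/L.
Below outfall 2: Q → 65.66 m³/s, C = (63.36·134.6 + 2.300·1530)/65.66 = 183.4 µg/L.
Below outfall 3: Q → 74.96 m³/s, C = (65.66·183.4 + 9.300·1620)/74.96 = 361.7 µg/L.

362 µg/L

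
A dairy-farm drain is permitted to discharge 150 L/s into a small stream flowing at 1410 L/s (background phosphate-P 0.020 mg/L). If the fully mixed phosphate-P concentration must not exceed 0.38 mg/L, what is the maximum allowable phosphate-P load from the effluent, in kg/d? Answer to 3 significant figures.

Mass balance at the limit: 1410·0.02000 + 150.0·Cₑ = 1560·0.38 → Cₑ = 3.764 mg/L.
150.0 L/s = 0.1500 m³/s. Load = 0.1500 m³/s × 3.764 g/m³ × 86 400 s/d = 48.78 kg/d.

48.8 kg/d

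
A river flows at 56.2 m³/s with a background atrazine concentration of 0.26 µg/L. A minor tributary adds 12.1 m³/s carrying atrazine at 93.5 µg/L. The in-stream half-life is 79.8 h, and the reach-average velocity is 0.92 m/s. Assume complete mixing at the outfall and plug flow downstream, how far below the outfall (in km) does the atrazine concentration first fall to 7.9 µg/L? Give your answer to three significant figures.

Flow-weighted average: C = (56.20·0.2600 + 12.10·93.50) / 68.30 = 1146/68.30 = 16.78 µg/L.
Half-life 79.8 h → k = ln 2 / 79.8 = 0.008686 h⁻¹ = 0.2085 d⁻¹.
Set 16.78·exp(−k·t) = 7.9 → t = ln(16.78/7.9)/k = 312200 s = 86.72 h.
Distance = v·t = 0.92·312200 = 287200 m = 287.2 km.

287 km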